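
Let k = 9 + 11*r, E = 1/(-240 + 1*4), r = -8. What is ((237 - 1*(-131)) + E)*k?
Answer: -6860913/236 ≈ -29072.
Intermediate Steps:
E = -1/236 (E = 1/(-240 + 4) = 1/(-236) = -1/236 ≈ -0.0042373)
k = -79 (k = 9 + 11*(-8) = 9 - 88 = -79)
((237 - 1*(-131)) + E)*k = ((237 - 1*(-131)) - 1/236)*(-79) = ((237 + 131) - 1/236)*(-79) = (368 - 1/236)*(-79) = (86847/236)*(-79) = -6860913/236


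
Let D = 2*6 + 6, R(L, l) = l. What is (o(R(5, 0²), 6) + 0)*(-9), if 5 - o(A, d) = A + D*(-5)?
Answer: -855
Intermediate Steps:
D = 18 (D = 12 + 6 = 18)
o(A, d) = 95 - A (o(A, d) = 5 - (A + 18*(-5)) = 5 - (A - 90) = 5 - (-90 + A) = 5 + (90 - A) = 95 - A)
(o(R(5, 0²), 6) + 0)*(-9) = ((95 - 1*0²) + 0)*(-9) = ((95 - 1*0) + 0)*(-9) = ((95 + 0) + 0)*(-9) = (95 + 0)*(-9) = 95*(-9) = -855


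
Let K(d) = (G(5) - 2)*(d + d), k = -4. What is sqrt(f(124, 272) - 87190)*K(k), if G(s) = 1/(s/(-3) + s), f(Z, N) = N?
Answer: 68*I*sqrt(86918)/5 ≈ 4009.5*I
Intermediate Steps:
G(s) = 3/(2*s) (G(s) = 1/(s*(-1/3) + s) = 1/(-s/3 + s) = 1/(2*s/3) = 3/(2*s))
K(d) = -17*d/5 (K(d) = ((3/2)/5 - 2)*(d + d) = ((3/2)*(1/5) - 2)*(2*d) = (3/10 - 2)*(2*d) = -17*d/5)
sqrt(f(124, 272) - 87190)*K(k) = sqrt(272 - 87190)*(-17/5*(-4)) = sqrt(-86918)*(68/5) = (I*sqrt(86918))*(68/5) = 68*I*sqrt(86918)/5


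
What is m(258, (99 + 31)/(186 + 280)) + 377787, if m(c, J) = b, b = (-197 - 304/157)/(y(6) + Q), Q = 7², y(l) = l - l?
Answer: 2906284158/7693 ≈ 3.7778e+5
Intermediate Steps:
y(l) = 0
Q = 49
b = -31233/7693 (b = (-197 - 304/157)/(0 + 49) = (-197 - 304*1/157)/49 = (-197 - 304/157)*(1/49) = -31233/157*1/49 = -31233/7693 ≈ -4.0599)
m(c, J) = -31233/7693
m(258, (99 + 31)/(186 + 280)) + 377787 = -31233/7693 + 377787 = 2906284158/7693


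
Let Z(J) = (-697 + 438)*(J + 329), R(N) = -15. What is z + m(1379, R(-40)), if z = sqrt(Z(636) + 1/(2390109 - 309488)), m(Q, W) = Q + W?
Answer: 1364 + I*sqrt(1081964552464702714)/2080621 ≈ 1364.0 + 499.94*I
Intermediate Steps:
Z(J) = -85211 - 259*J (Z(J) = -259*(329 + J) = -85211 - 259*J)
z = I*sqrt(1081964552464702714)/2080621 (z = sqrt((-85211 - 259*636) + 1/(2390109 - 309488)) = sqrt((-85211 - 164724) + 1/2080621) = sqrt(-249935 + 1/2080621) = sqrt(-520020009634/2080621) = I*sqrt(1081964552464702714)/2080621 ≈ 499.94*I)
z + m(1379, R(-40)) = I*sqrt(1081964552464702714)/2080621 + (1379 - 15) = I*sqrt(1081964552464702714)/2080621 + 1364 = 1364 + I*sqrt(1081964552464702714)/2080621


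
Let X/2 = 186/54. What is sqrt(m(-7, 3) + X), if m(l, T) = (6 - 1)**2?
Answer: sqrt(287)/3 ≈ 5.6470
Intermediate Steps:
m(l, T) = 25 (m(l, T) = 5**2 = 25)
X = 62/9 (X = 2*(186/54) = 2*(186*(1/54)) = 2*(31/9) = 62/9 ≈ 6.8889)
sqrt(m(-7, 3) + X) = sqrt(25 + 62/9) = sqrt(287/9) = sqrt(287)/3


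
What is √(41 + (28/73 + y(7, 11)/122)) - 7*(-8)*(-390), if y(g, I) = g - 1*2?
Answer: -21840 + 13*√19441798/8906 ≈ -21834.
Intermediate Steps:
y(g, I) = -2 + g (y(g, I) = g - 2 = -2 + g)
√(41 + (28/73 + y(7, 11)/122)) - 7*(-8)*(-390) = √(41 + (28/73 + (-2 + 7)/122)) - 7*(-8)*(-390) = √(41 + (28*(1/73) + 5*(1/122))) + 56*(-390) = √(41 + (28/73 + 5/122)) - 21840 = √(41 + 3781/8906) - 21840 = √(368927/8906) - 21840 = 13*√19441798/8906 - 21840 = -21840 + 13*√19441798/8906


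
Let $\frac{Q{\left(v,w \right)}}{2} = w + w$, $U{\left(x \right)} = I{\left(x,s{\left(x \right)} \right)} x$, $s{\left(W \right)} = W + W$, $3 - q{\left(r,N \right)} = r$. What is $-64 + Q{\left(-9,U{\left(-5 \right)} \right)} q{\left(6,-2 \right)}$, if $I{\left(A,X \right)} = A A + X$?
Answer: $836$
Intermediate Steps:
$q{\left(r,N \right)} = 3 - r$
$s{\left(W \right)} = 2 W$
$I{\left(A,X \right)} = X + A^{2}$ ($I{\left(A,X \right)} = A^{2} + X = X + A^{2}$)
$U{\left(x \right)} = x \left(x^{2} + 2 x\right)$ ($U{\left(x \right)} = \left(2 x + x^{2}\right) x = \left(x^{2} + 2 x\right) x = x \left(x^{2} + 2 x\right)$)
$Q{\left(v,w \right)} = 4 w$ ($Q{\left(v,w \right)} = 2 \left(w + w\right) = 2 \cdot 2 w = 4 w$)
$-64 + Q{\left(-9,U{\left(-5 \right)} \right)} q{\left(6,-2 \right)} = -64 + 4 \left(-5\right)^{2} \left(2 - 5\right) \left(3 - 6\right) = -64 + 4 \cdot 25 \left(-3\right) \left(3 - 6\right) = -64 + 4 \left(-75\right) \left(-3\right) = -64 - -900 = -64 + 900 = 836$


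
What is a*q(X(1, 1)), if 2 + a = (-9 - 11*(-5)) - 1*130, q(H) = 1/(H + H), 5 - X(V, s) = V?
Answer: -43/4 ≈ -10.750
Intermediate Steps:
X(V, s) = 5 - V
q(H) = 1/(2*H)
a = -86 (a = -2 + ((-9 - 11*(-5)) - 1*130) = -2 + ((-9 + 55) - 130) = -2 + (46 - 130) = -2 - 84 = -86)
a*q(X(1, 1)) = -43/(5 - 1*1) = -43/(5 - 1) = -43/4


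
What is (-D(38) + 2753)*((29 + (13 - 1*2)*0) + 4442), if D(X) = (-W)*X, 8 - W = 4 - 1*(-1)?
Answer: 12818357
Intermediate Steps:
W = 3 (W = 8 - (4 - 1*(-1)) = 8 - (4 + 1) = 8 - 1*5 = 8 - 5 = 3)
D(X) = -3*X (D(X) = (-1*3)*X = -3*X)
(-D(38) + 2753)*((29 + (13 - 1*2)*0) + 4442) = (-(-3)*38 + 2753)*((29 + (13 - 1*2)*0) + 4442) = (-1*(-114) + 2753)*((29 + (13 - 2)*0) + 4442) = (114 + 2753)*((29 + 11*0) + 4442) = 2867*((29 + 0) + 4442) = 2867*(29 + 4442) = 2867*4471 = 12818357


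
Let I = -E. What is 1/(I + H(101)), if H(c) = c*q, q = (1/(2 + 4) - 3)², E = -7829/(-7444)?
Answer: 16749/13562567 ≈ 0.0012349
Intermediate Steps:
E = 7829/7444 (E = -7829*(-1/7444) = 7829/7444 ≈ 1.0517)
I = -7829/7444 (I = -1*7829/7444 = -7829/7444 ≈ -1.0517)
q = 289/36 (q = (1/6 - 3)² = (⅙ - 3)² = (-17/6)² = 289/36 ≈ 8.0278)
H(c) = 289*c/36 (H(c) = c*(289/36) = 289*c/36)
1/(I + H(101)) = 1/(-7829/7444 + (289/36)*101) = 1/(-7829/7444 + 29189/36) = 1/(13562567/16749) = 16749/13562567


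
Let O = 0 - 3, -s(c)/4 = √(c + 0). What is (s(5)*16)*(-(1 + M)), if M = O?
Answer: -128*√5 ≈ -286.22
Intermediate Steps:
s(c) = -4*√c (s(c) = -4*√(c + 0) = -4*√c)
O = -3
M = -3
(s(5)*16)*(-(1 + M)) = (-4*√5*16)*(-(1 - 3)) = (-64*√5)*(-1*(-2)) = -64*√5*2 = -128*√5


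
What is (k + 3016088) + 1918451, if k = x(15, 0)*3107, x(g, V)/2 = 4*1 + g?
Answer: 5052605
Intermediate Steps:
x(g, V) = 8 + 2*g (x(g, V) = 2*(4*1 + g) = 2*(4 + g) = 8 + 2*g)
k = 118066 (k = (8 + 2*15)*3107 = (8 + 30)*3107 = 38*3107 = 118066)
(k + 3016088) + 1918451 = (118066 + 3016088) + 1918451 = 3134154 + 1918451 = 5052605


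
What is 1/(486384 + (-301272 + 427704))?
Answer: 1/612816 ≈ 1.6318e-6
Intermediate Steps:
1/(486384 + (-301272 + 427704)) = 1/(486384 + 126432) = 1/612816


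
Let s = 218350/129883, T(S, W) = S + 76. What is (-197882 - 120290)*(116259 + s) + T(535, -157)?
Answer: -4804488132787571/129883 ≈ -3.6991e+10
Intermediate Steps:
T(S, W) = 76 + S
s = 218350/129883 (s = 218350*(1/129883) = 218350/129883 ≈ 1.6811)
(-197882 - 120290)*(116259 + s) + T(535, -157) = (-197882 - 120290)*(116259 + 218350/129883) + (76 + 535) = -318172*15100286047/129883 + 611 = -4804488212146084/129883 + 611 = -4804488132787571/129883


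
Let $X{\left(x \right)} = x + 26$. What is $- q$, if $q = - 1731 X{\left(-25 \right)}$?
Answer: $1731$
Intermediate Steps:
$X{\left(x \right)} = 26 + x$
$q = -1731$ ($q = - 1731 \left(26 - 25\right) = \left(-1731\right) 1 = -1731$)
$- q = \left(-1\right) \left(-1731\right) = 1731$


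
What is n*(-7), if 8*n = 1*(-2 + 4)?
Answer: -7/4 ≈ -1.7500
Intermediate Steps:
n = ¼ (n = (1*(-2 + 4))/8 = (1*2)/8 = (⅛)*2 = ¼ ≈ 0.25000)
n*(-7) = (¼)*(-7) = -7/4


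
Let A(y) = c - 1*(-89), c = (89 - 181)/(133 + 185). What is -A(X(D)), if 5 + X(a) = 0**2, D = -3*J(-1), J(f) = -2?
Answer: -14105/159 ≈ -88.711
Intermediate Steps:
D = 6 (D = -3*(-2) = 6)
X(a) = -5 (X(a) = -5 + 0**2 = -5 + 0 = -5)
c = -46/159 (c = -92/318 = -92*1/318 = -46/159 ≈ -0.28931)
A(y) = 14105/159 (A(y) = -46/159 - 1*(-89) = -46/159 + 89 = 14105/159)
-A(X(D)) = -1*14105/159 = -14105/159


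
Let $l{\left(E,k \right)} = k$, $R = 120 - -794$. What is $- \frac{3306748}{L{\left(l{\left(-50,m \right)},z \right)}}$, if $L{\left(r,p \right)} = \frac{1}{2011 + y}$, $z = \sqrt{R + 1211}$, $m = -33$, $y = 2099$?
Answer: $-13590734280$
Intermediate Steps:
$R = 914$ ($R = 120 + 794 = 914$)
$z = 5 \sqrt{85}$ ($z = \sqrt{914 + 1211} = \sqrt{2125} = 5 \sqrt{85} \approx 46.098$)
$L{\left(r,p \right)} = \frac{1}{4110}$ ($L{\left(r,p \right)} = \frac{1}{2011 + 2099} = \frac{1}{4110}$)
$- \frac{3306748}{L{\left(l{\left(-50,m \right)},z \right)}} = - 3306748 \frac{1}{\frac{1}{4110}} = \left(-3306748\right) 4110 = -13590734280$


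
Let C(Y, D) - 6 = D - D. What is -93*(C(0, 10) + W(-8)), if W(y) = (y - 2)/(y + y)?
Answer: -4929/8 ≈ -616.13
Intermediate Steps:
C(Y, D) = 6 (C(Y, D) = 6 + (D - D) = 6 + 0 = 6)
W(y) = (-2 + y)/(2*y) (W(y) = (-2 + y)/((2*y)) = (-2 + y)*(1/(2*y)) = (-2 + y)/(2*y))
-93*(C(0, 10) + W(-8)) = -93*(6 + (½)*(-2 - 8)/(-8)) = -93*(6 + (½)*(-⅛)*(-10)) = -93*(6 + 5/8) = -93*53/8 = -4929/8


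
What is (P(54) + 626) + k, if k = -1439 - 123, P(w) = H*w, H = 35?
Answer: 954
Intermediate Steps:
P(w) = 35*w
k = -1562
(P(54) + 626) + k = (35*54 + 626) - 1562 = (1890 + 626) - 1562 = 2516 - 1562 = 954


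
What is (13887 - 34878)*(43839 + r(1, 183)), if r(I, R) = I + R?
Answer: -924086793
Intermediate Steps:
(13887 - 34878)*(43839 + r(1, 183)) = (13887 - 34878)*(43839 + (1 + 183)) = -20991*(43839 + 184) = -20991*44023 = -924086793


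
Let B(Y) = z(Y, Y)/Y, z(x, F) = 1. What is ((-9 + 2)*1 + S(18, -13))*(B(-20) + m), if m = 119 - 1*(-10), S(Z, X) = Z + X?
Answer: -2579/10 ≈ -257.90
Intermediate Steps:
S(Z, X) = X + Z
m = 129 (m = 119 + 10 = 129)
B(Y) = 1/Y
((-9 + 2)*1 + S(18, -13))*(B(-20) + m) = ((-9 + 2)*1 + (-13 + 18))*(1/(-20) + 129) = (-7*1 + 5)*(-1/20 + 129) = (-7 + 5)*(2579/20) = -2*2579/20 = -2579/10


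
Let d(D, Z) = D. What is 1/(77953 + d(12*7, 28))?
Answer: 1/78037 ≈ 1.2814e-5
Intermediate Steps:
1/(77953 + d(12*7, 28)) = 1/(77953 + 12*7) = 1/(77953 + 84) = 1/78037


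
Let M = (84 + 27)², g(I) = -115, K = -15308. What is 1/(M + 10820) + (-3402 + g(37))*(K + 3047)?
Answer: 997884744118/23141 ≈ 4.3122e+7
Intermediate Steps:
M = 12321 (M = 111² = 12321)
1/(M + 10820) + (-3402 + g(37))*(K + 3047) = 1/(12321 + 10820) + (-3402 - 115)*(-15308 + 3047) = 1/23141 - 3517*(-12261) = 1/23141 + 43121937 = 997884744118/23141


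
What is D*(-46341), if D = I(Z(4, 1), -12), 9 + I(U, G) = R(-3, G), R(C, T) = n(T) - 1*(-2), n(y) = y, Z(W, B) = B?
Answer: 880479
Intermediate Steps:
R(C, T) = 2 + T (R(C, T) = T - 1*(-2) = T + 2 = 2 + T)
I(U, G) = -7 + G (I(U, G) = -9 + (2 + G) = -7 + G)
D = -19 (D = -7 - 12 = -19)
D*(-46341) = -19*(-46341) = 880479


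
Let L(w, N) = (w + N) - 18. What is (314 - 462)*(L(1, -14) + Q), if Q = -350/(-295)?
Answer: 260332/59 ≈ 4412.4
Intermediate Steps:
L(w, N) = -18 + N + w (L(w, N) = (N + w) - 18 = -18 + N + w)
Q = 70/59 (Q = -350*(-1/295) = 70/59 ≈ 1.1864)
(314 - 462)*(L(1, -14) + Q) = (314 - 462)*((-18 - 14 + 1) + 70/59) = -148*(-31 + 70/59) = -148*(-1759/59) = 260332/59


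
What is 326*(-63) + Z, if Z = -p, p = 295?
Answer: -20833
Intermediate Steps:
Z = -295 (Z = -1*295 = -295)
326*(-63) + Z = 326*(-63) - 295 = -20538 - 295 = -20833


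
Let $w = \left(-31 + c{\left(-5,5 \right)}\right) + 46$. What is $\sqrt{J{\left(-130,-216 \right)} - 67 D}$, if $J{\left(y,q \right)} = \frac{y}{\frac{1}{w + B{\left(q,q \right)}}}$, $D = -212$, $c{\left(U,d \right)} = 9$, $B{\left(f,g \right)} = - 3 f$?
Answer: $2 i \sqrt{18289} \approx 270.47 i$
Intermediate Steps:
$w = 24$ ($w = \left(-31 + 9\right) + 46 = -22 + 46 = 24$)
$J{\left(y,q \right)} = y \left(24 - 3 q\right)$ ($J{\left(y,q \right)} = \frac{y}{\frac{1}{24 - 3 q}} = y \left(24 - 3 q\right)$)
$\sqrt{J{\left(-130,-216 \right)} - 67 D} = \sqrt{3 \left(-130\right) \left(8 - -216\right) - -14204} = \sqrt{3 \left(-130\right) \left(8 + 216\right) + 14204} = \sqrt{3 \left(-130\right) 224 + 14204} = \sqrt{-87360 + 14204} = \sqrt{-73156} = 2 i \sqrt{18289}$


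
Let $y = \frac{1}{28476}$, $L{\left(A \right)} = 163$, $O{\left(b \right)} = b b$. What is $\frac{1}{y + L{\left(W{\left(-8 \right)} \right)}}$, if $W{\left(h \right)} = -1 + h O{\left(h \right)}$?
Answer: $\frac{28476}{4641589} \approx 0.006135$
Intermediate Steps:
$O{\left(b \right)} = b^{2}$
$W{\left(h \right)} = -1 + h^{3}$ ($W{\left(h \right)} = -1 + h h^{2} = -1 + h^{3}$)
$y = \frac{1}{28476} \approx 3.5117 \cdot 10^{-5}$
$\frac{1}{y + L{\left(W{\left(-8 \right)} \right)}} = \frac{1}{\frac{1}{28476} + 163} = \frac{1}{\frac{4641589}{28476}} = \frac{28476}{4641589}$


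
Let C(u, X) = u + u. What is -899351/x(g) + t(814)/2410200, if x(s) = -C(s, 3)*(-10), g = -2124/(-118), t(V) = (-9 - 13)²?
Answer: -2007051487/803400 ≈ -2498.2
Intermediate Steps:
C(u, X) = 2*u
t(V) = 484 (t(V) = (-22)² = 484)
g = 18 (g = -2124*(-1/118) = 18)
x(s) = 20*s (x(s) = -2*s*(-10) = 20*s)
-899351/x(g) + t(814)/2410200 = -899351/(20*18) + 484/2410200 = -899351/360 + 484*(1/2410200) = -899351*1/360 + 121/602550 = -899351/360 + 121/602550 = -2007051487/803400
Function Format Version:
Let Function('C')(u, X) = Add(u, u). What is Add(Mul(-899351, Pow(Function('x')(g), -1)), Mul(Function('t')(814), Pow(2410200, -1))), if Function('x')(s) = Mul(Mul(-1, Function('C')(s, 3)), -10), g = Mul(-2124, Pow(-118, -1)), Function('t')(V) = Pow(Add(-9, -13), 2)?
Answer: Rational(-2007051487, 803400) ≈ -2498.2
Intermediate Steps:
Function('C')(u, X) = Mul(2, u)
Function('t')(V) = 484 (Function('t')(V) = Pow(-22, 2) = 484)
g = 18 (g = Mul(-2124, Rational(-1, 118)) = 18)
Function('x')(s) = Mul(20, s) (Function('x')(s) = Mul(Mul(-1, Mul(2, s)), -10) = Mul(Mul(-2, s), -10) = Mul(20, s))
Add(Mul(-899351, Pow(Function('x')(g), -1)), Mul(Function('t')(814), Pow(2410200, -1))) = Add(Mul(-899351, Pow(Mul(20, 18), -1)), Mul(484, Pow(2410200, -1))) = Add(Mul(-899351, Pow(360, -1)), Mul(484, Rational(1, 2410200))) = Add(Mul(-899351, Rational(1, 360)), Rational(121, 602550)) = Add(Rational(-899351, 360), Rational(121, 602550)) = Rational(-2007051487, 803400)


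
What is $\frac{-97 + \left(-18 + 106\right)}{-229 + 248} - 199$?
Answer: $- \frac{3790}{19} \approx -199.47$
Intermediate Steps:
$\frac{-97 + \left(-18 + 106\right)}{-229 + 248} - 199 = \frac{-97 + 88}{19} - 199 = \left(-9\right) \frac{1}{19} - 199 = - \frac{9}{19} - 199 = - \frac{3790}{19}$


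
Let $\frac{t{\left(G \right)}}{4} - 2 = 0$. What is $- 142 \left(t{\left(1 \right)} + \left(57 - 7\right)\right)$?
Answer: $-8236$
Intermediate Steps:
$t{\left(G \right)} = 8$ ($t{\left(G \right)} = 8 + 4 \cdot 0 = 8 + 0 = 8$)
$- 142 \left(t{\left(1 \right)} + \left(57 - 7\right)\right) = - 142 \left(8 + \left(57 - 7\right)\right) = - 142 \left(8 + 50\right) = \left(-142\right) 58 = -8236$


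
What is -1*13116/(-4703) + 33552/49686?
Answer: 134912772/38945543 ≈ 3.4641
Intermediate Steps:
-1*13116/(-4703) + 33552/49686 = -13116*(-1/4703) + 33552*(1/49686) = 13116/4703 + 5592/8281 = 134912772/38945543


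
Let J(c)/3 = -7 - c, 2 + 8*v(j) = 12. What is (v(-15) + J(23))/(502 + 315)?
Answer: -355/3268 ≈ -0.10863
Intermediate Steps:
v(j) = 5/4 (v(j) = -1/4 + (1/8)*12 = -1/4 + 3/2 = 5/4)
J(c) = -21 - 3*c (J(c) = 3*(-7 - c) = -21 - 3*c)
(v(-15) + J(23))/(502 + 315) = (5/4 + (-21 - 3*23))/(502 + 315) = (5/4 + (-21 - 69))/817 = (5/4 - 90)*(1/817) = -355/4*1/817 = -355/3268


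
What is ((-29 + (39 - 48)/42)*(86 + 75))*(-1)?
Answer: 9407/2 ≈ 4703.5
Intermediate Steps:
((-29 + (39 - 48)/42)*(86 + 75))*(-1) = ((-29 - 9*1/42)*161)*(-1) = ((-29 - 3/14)*161)*(-1) = -409/14*161*(-1) = -9407/2*(-1) = 9407/2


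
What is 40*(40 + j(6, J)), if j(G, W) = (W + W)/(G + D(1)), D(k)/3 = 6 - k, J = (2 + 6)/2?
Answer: 33920/21 ≈ 1615.2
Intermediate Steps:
J = 4 (J = (½)*8 = 4)
D(k) = 18 - 3*k (D(k) = 3*(6 - k) = 18 - 3*k)
j(G, W) = 2*W/(15 + G) (j(G, W) = (W + W)/(G + (18 - 3*1)) = (2*W)/(G + (18 - 3)) = (2*W)/(G + 15) = (2*W)/(15 + G) = 2*W/(15 + G))
40*(40 + j(6, J)) = 40*(40 + 2*4/(15 + 6)) = 40*(40 + 2*4/21) = 40*(40 + 2*4*(1/21)) = 40*(40 + 8/21) = 40*(848/21) = 33920/21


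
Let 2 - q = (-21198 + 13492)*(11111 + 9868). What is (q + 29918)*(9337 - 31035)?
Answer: -3508438451612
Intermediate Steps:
q = 161664176 (q = 2 - (-21198 + 13492)*(11111 + 9868) = 2 - (-7706)*20979 = 2 - 1*(-161664174) = 2 + 161664174 = 161664176)
(q + 29918)*(9337 - 31035) = (161664176 + 29918)*(9337 - 31035) = 161694094*(-21698) = -3508438451612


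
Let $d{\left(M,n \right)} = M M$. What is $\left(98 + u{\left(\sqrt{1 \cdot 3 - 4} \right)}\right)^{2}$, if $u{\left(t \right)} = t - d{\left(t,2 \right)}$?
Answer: $\left(99 + i\right)^{2} \approx 9800.0 + 198.0 i$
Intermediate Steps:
$d{\left(M,n \right)} = M^{2}$
$u{\left(t \right)} = t - t^{2}$
$\left(98 + u{\left(\sqrt{1 \cdot 3 - 4} \right)}\right)^{2} = \left(98 + \sqrt{1 \cdot 3 - 4} \left(1 - \sqrt{1 \cdot 3 - 4}\right)\right)^{2} = \left(98 + \sqrt{3 - 4} \left(1 - \sqrt{3 - 4}\right)\right)^{2} = \left(98 + \sqrt{-1} \left(1 - \sqrt{-1}\right)\right)^{2} = \left(98 + i \left(1 - i\right)\right)^{2}$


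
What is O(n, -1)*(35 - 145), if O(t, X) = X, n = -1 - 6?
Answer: 110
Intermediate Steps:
n = -7
O(n, -1)*(35 - 145) = -(35 - 145) = -1*(-110) = 110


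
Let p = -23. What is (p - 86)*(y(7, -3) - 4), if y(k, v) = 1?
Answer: 327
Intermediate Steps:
(p - 86)*(y(7, -3) - 4) = (-23 - 86)*(1 - 4) = -109*(-3) = 327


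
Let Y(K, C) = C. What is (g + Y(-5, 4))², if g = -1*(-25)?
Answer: 841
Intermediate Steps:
g = 25
(g + Y(-5, 4))² = (25 + 4)² = 29² = 841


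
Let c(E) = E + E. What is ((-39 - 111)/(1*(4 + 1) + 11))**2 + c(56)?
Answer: 12793/64 ≈ 199.89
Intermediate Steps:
c(E) = 2*E
((-39 - 111)/(1*(4 + 1) + 11))**2 + c(56) = ((-39 - 111)/(1*(4 + 1) + 11))**2 + 2*56 = (-150/(1*5 + 11))**2 + 112 = (-150/(5 + 11))**2 + 112 = (-150/16)**2 + 112 = (-150*1/16)**2 + 112 = (-75/8)**2 + 112 = 5625/64 + 112 = 12793/64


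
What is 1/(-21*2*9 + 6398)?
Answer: 1/6020 ≈ 0.00016611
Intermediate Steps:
1/(-21*2*9 + 6398) = 1/(-42*9 + 6398) = 1/(-378 + 6398) = 1/6020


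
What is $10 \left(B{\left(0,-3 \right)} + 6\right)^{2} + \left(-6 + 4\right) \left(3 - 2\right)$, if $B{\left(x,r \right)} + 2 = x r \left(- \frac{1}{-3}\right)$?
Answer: $158$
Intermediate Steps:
$B{\left(x,r \right)} = -2 + \frac{r x}{3}$ ($B{\left(x,r \right)} = -2 + x r \left(- \frac{1}{-3}\right) = -2 + r x \left(\left(-1\right) \left(- \frac{1}{3}\right)\right) = -2 + r x \frac{1}{3} = -2 + \frac{r x}{3}$)
$10 \left(B{\left(0,-3 \right)} + 6\right)^{2} + \left(-6 + 4\right) \left(3 - 2\right) = 10 \left(\left(-2 + \frac{1}{3} \left(-3\right) 0\right) + 6\right)^{2} + \left(-6 + 4\right) \left(3 - 2\right) = 10 \left(\left(-2 + 0\right) + 6\right)^{2} - 2 = 10 \left(-2 + 6\right)^{2} - 2 = 10 \cdot 4^{2} - 2 = 10 \cdot 16 - 2 = 160 - 2 = 158$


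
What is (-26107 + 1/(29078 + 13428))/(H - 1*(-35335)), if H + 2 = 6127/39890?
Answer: -22133049092245/29954817629741 ≈ -0.73888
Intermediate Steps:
H = -73653/39890 (H = -2 + 6127/39890 = -73653/39890 ≈ -1.8464)
(-26107 + 1/(29078 + 13428))/(H - 1*(-35335)) = (-26107 + 1/(29078 + 13428))/(-73653/39890 - 1*(-35335)) = (-26107 + 1/42506)/(-73653/39890 + 35335) = (-26107 + 1/42506)/(1409439497/39890) = -1109704141/42506*39890/1409439497 = -22133049092245/29954817629741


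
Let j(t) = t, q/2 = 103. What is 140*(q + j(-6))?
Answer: 28000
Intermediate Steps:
q = 206 (q = 2*103 = 206)
140*(q + j(-6)) = 140*(206 - 6) = 140*200 = 28000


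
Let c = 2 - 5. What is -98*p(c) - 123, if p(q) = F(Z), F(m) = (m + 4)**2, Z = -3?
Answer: -221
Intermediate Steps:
F(m) = (4 + m)**2
c = -3
p(q) = 1 (p(q) = (4 - 3)**2 = 1**2 = 1)
-98*p(c) - 123 = -98*1 - 123 = -98 - 123 = -221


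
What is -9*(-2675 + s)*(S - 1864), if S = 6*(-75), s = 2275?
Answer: -8330400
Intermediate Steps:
S = -450
-9*(-2675 + s)*(S - 1864) = -9*(-2675 + 2275)*(-450 - 1864) = -(-3600)*(-2314) = -9*925600 = -8330400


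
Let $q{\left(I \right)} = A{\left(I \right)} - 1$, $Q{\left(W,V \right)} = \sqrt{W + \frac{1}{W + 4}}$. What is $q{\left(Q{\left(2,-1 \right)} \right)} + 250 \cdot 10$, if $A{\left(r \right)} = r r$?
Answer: $\frac{15007}{6} \approx 2501.2$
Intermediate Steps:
$A{\left(r \right)} = r^{2}$
$Q{\left(W,V \right)} = \sqrt{W + \frac{1}{4 + W}}$
$q{\left(I \right)} = -1 + I^{2}$ ($q{\left(I \right)} = I^{2} - 1 = -1 + I^{2}$)
$q{\left(Q{\left(2,-1 \right)} \right)} + 250 \cdot 10 = \left(-1 + \left(\sqrt{\frac{1 + 2 \left(4 + 2\right)}{4 + 2}}\right)^{2}\right) + 250 \cdot 10 = \left(-1 + \left(\sqrt{\frac{1 + 2 \cdot 6}{6}}\right)^{2}\right) + 2500 = \left(-1 + \left(\sqrt{\frac{1 + 12}{6}}\right)^{2}\right) + 2500 = \left(-1 + \left(\sqrt{\frac{1}{6} \cdot 13}\right)^{2}\right) + 2500 = \left(-1 + \left(\sqrt{\frac{13}{6}}\right)^{2}\right) + 2500 = \left(-1 + \left(\frac{\sqrt{78}}{6}\right)^{2}\right) + 2500 = \left(-1 + \frac{13}{6}\right) + 2500 = \frac{7}{6} + 2500 = \frac{15007}{6}$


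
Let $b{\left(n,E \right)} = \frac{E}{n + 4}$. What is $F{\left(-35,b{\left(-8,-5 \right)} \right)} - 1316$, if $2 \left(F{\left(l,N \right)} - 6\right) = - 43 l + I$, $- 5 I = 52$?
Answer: $- \frac{5627}{10} \approx -562.7$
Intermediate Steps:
$I = - \frac{52}{5}$ ($I = \left(- \frac{1}{5}\right) 52 = - \frac{52}{5} \approx -10.4$)
$b{\left(n,E \right)} = \frac{E}{4 + n}$
$F{\left(l,N \right)} = \frac{4}{5} - \frac{43 l}{2}$ ($F{\left(l,N \right)} = 6 + \frac{- 43 l - \frac{52}{5}}{2} = 6 + \frac{- \frac{52}{5} - 43 l}{2} = 6 - \left(\frac{26}{5} + \frac{43 l}{2}\right) = \frac{4}{5} - \frac{43 l}{2}$)
$F{\left(-35,b{\left(-8,-5 \right)} \right)} - 1316 = \left(\frac{4}{5} - - \frac{1505}{2}\right) - 1316 = \left(\frac{4}{5} + \frac{1505}{2}\right) - 1316 = \frac{7533}{10} - 1316 = - \frac{5627}{10}$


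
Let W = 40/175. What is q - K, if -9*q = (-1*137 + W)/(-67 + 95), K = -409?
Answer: 3612167/8820 ≈ 409.54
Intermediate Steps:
W = 8/35 (W = 40*(1/175) = 8/35 ≈ 0.22857)
q = 4787/8820 (q = -(-1*137 + 8/35)/(9*(-67 + 95)) = -(-137 + 8/35)/(9*28) = -(-4787)/(315*28) = -1/9*(-4787/980) = 4787/8820 ≈ 0.54274)
q - K = 4787/8820 - 1*(-409) = 4787/8820 + 409 = 3612167/8820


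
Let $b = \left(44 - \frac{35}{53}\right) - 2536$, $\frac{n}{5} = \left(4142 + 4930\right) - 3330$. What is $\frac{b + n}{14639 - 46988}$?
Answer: $- \frac{463173}{571499} \approx -0.81045$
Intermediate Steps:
$n = 28710$ ($n = 5 \left(\left(4142 + 4930\right) - 3330\right) = 5 \left(9072 - 3330\right) = 5 \cdot 5742 = 28710$)
$b = - \frac{132111}{53}$ ($b = \left(44 - \frac{35}{53}\right) - 2536 = \frac{2297}{53} - 2536 = - \frac{132111}{53} \approx -2492.7$)
$\frac{b + n}{14639 - 46988} = \frac{- \frac{132111}{53} + 28710}{14639 - 46988} = \frac{1389519}{53 \left(-32349\right)} = \frac{1389519}{53} \left(- \frac{1}{32349}\right) = - \frac{463173}{571499}$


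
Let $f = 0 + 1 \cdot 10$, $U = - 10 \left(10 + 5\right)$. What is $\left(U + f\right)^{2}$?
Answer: $19600$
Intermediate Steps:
$U = -150$ ($U = \left(-10\right) 15 = -150$)
$f = 10$ ($f = 0 + 10 = 10$)
$\left(U + f\right)^{2} = \left(-150 + 10\right)^{2} = \left(-140\right)^{2} = 19600$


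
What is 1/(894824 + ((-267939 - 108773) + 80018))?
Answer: 1/598130 ≈ 1.6719e-6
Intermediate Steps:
1/(894824 + ((-267939 - 108773) + 80018)) = 1/(894824 + (-376712 + 80018)) = 1/(894824 - 296694) = 1/598130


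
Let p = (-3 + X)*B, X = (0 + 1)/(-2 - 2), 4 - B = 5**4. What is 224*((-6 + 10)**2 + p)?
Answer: 455672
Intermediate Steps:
B = -621 (B = 4 - 1*5**4 = 4 - 1*625 = 4 - 625 = -621)
X = -1/4 (X = 1/(-4) = 1*(-1/4) = -1/4 ≈ -0.25000)
p = 8073/4 (p = (-3 - 1/4)*(-621) = -13/4*(-621) = 8073/4 ≈ 2018.3)
224*((-6 + 10)**2 + p) = 224*((-6 + 10)**2 + 8073/4) = 224*(4**2 + 8073/4) = 224*(16 + 8073/4) = 224*(8137/4) = 455672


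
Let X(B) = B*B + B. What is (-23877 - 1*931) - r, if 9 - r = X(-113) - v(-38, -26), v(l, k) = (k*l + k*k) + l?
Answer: -13787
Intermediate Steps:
v(l, k) = l + k² + k*l (v(l, k) = (k*l + k²) + l = (k² + k*l) + l = l + k² + k*l)
X(B) = B + B² (X(B) = B² + B = B + B²)
r = -11021 (r = 9 - (-113*(1 - 113) - (-38 + (-26)² - 26*(-38))) = 9 - (-113*(-112) - (-38 + 676 + 988)) = 9 - (12656 - 1*1626) = 9 - (12656 - 1626) = 9 - 1*11030 = 9 - 11030 = -11021)
(-23877 - 1*931) - r = (-23877 - 1*931) - 1*(-11021) = (-23877 - 931) + 11021 = -24808 + 11021 = -13787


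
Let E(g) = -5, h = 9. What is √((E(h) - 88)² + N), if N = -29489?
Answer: 2*I*√5210 ≈ 144.36*I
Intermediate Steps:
√((E(h) - 88)² + N) = √((-5 - 88)² - 29489) = √((-93)² - 29489) = √(8649 - 29489) = √(-20840) = 2*I*√5210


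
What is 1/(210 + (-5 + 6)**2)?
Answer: 1/211 ≈ 0.0047393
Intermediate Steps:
1/(210 + (-5 + 6)**2) = 1/(210 + 1**2) = 1/(210 + 1) = 1/211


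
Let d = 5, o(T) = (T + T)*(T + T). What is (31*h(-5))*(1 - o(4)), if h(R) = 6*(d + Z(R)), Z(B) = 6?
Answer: -128898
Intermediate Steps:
o(T) = 4*T² (o(T) = (2*T)*(2*T) = 4*T²)
h(R) = 66 (h(R) = 6*(5 + 6) = 6*11 = 66)
(31*h(-5))*(1 - o(4)) = (31*66)*(1 - 4*4²) = 2046*(1 - 4*16) = 2046*(1 - 1*64) = 2046*(1 - 64) = 2046*(-63) = -128898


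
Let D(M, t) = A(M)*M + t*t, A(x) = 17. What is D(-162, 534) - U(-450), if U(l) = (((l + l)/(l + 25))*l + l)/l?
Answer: 4800781/17 ≈ 2.8240e+5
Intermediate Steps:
U(l) = (l + 2*l²/(25 + l))/l (U(l) = (((2*l)/(25 + l))*l + l)/l = ((2*l/(25 + l))*l + l)/l = (2*l²/(25 + l) + l)/l = (l + 2*l²/(25 + l))/l)
D(M, t) = t² + 17*M (D(M, t) = 17*M + t*t = 17*M + t² = t² + 17*M)
D(-162, 534) - U(-450) = (534² + 17*(-162)) - (25 + 3*(-450))/(25 - 450) = (285156 - 2754) - (25 - 1350)/(-425) = 282402 - (-1)*(-1325)/425 = 282402 - 1*53/17 = 282402 - 53/17 = 4800781/17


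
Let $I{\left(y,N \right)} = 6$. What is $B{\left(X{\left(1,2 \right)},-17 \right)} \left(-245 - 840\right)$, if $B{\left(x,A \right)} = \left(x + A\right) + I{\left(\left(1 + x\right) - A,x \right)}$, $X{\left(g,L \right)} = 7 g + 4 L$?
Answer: $-4340$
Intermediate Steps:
$X{\left(g,L \right)} = 4 L + 7 g$
$B{\left(x,A \right)} = 6 + A + x$ ($B{\left(x,A \right)} = \left(x + A\right) + 6 = \left(A + x\right) + 6 = 6 + A + x$)
$B{\left(X{\left(1,2 \right)},-17 \right)} \left(-245 - 840\right) = \left(6 - 17 + \left(4 \cdot 2 + 7 \cdot 1\right)\right) \left(-245 - 840\right) = \left(6 - 17 + \left(8 + 7\right)\right) \left(-245 - 840\right) = \left(6 - 17 + 15\right) \left(-245 - 840\right) = 4 \left(-1085\right) = -4340$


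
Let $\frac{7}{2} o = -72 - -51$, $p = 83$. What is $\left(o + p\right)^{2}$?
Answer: $5929$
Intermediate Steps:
$o = -6$ ($o = \frac{2 \left(-72 - -51\right)}{7} = \frac{2 \left(-72 + 51\right)}{7} = \frac{2}{7} \left(-21\right) = -6$)
$\left(o + p\right)^{2} = \left(-6 + 83\right)^{2} = 77^{2} = 5929$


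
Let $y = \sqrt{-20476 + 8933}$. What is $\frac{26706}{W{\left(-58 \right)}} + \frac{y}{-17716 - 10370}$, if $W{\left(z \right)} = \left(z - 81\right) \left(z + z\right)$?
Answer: $\frac{13353}{8062} - \frac{i \sqrt{11543}}{28086} \approx 1.6563 - 0.0038253 i$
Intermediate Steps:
$W{\left(z \right)} = 2 z \left(-81 + z\right)$ ($W{\left(z \right)} = \left(-81 + z\right) 2 z = 2 z \left(-81 + z\right)$)
$y = i \sqrt{11543}$ ($y = \sqrt{-11543} = i \sqrt{11543} \approx 107.44 i$)
$\frac{26706}{W{\left(-58 \right)}} + \frac{y}{-17716 - 10370} = \frac{26706}{2 \left(-58\right) \left(-81 - 58\right)} + \frac{i \sqrt{11543}}{-17716 - 10370} = \frac{26706}{2 \left(-58\right) \left(-139\right)} + \frac{i \sqrt{11543}}{-17716 - 10370} = \frac{26706}{16124} + \frac{i \sqrt{11543}}{-28086} = 26706 \cdot \frac{1}{16124} + i \sqrt{11543} \left(- \frac{1}{28086}\right) = \frac{13353}{8062} - \frac{i \sqrt{11543}}{28086}$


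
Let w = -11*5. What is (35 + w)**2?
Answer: 400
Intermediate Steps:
w = -55
(35 + w)**2 = (35 - 55)**2 = (-20)**2 = 400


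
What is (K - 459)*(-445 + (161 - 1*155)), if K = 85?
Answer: 164186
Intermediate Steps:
(K - 459)*(-445 + (161 - 1*155)) = (85 - 459)*(-445 + (161 - 1*155)) = -374*(-445 + (161 - 155)) = -374*(-445 + 6) = -374*(-439) = 164186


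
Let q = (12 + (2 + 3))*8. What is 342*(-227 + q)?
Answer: -31122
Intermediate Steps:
q = 136 (q = (12 + 5)*8 = 17*8 = 136)
342*(-227 + q) = 342*(-227 + 136) = 342*(-91) = -31122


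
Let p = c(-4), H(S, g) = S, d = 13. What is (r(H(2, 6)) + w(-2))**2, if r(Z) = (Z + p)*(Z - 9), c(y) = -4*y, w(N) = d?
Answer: 12769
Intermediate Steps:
w(N) = 13
p = 16 (p = -4*(-4) = 16)
r(Z) = (-9 + Z)*(16 + Z) (r(Z) = (Z + 16)*(Z - 9) = (16 + Z)*(-9 + Z) = (-9 + Z)*(16 + Z))
(r(H(2, 6)) + w(-2))**2 = ((-144 + 2**2 + 7*2) + 13)**2 = ((-144 + 4 + 14) + 13)**2 = (-126 + 13)**2 = (-113)**2 = 12769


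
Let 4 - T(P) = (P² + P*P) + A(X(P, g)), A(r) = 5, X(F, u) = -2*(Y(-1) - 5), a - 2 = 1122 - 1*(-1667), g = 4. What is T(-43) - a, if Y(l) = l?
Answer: -6490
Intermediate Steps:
a = 2791 (a = 2 + (1122 - 1*(-1667)) = 2 + (1122 + 1667) = 2 + 2789 = 2791)
X(F, u) = 12 (X(F, u) = -2*(-1 - 5) = -2*(-6) = 12)
T(P) = -1 - 2*P² (T(P) = 4 - ((P² + P*P) + 5) = 4 - ((P² + P²) + 5) = 4 - (2*P² + 5) = 4 - (5 + 2*P²) = 4 + (-5 - 2*P²) = -1 - 2*P²)
T(-43) - a = (-1 - 2*(-43)²) - 1*2791 = (-1 - 2*1849) - 2791 = (-1 - 3698) - 2791 = -3699 - 2791 = -6490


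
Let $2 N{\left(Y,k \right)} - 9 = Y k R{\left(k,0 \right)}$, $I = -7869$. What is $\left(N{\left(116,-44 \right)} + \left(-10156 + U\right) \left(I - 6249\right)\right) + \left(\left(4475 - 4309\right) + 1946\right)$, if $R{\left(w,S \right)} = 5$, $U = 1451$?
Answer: $\frac{245773093}{2} \approx 1.2289 \cdot 10^{8}$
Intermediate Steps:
$N{\left(Y,k \right)} = \frac{9}{2} + \frac{5 Y k}{2}$ ($N{\left(Y,k \right)} = \frac{9}{2} + \frac{Y k 5}{2} = \frac{9}{2} + \frac{5 Y k}{2}$)
$\left(N{\left(116,-44 \right)} + \left(-10156 + U\right) \left(I - 6249\right)\right) + \left(\left(4475 - 4309\right) + 1946\right) = \left(\left(\frac{9}{2} + \frac{5}{2} \cdot 116 \left(-44\right)\right) + \left(-10156 + 1451\right) \left(-7869 - 6249\right)\right) + \left(\left(4475 - 4309\right) + 1946\right) = \left(\left(\frac{9}{2} - 12760\right) - -122897190\right) + \left(166 + 1946\right) = \left(- \frac{25511}{2} + 122897190\right) + 2112 = \frac{245768869}{2} + 2112 = \frac{245773093}{2}$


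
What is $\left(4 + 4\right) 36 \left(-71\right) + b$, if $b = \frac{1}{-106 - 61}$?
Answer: $- \frac{3414817}{167} \approx -20448.0$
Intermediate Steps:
$b = - \frac{1}{167}$ ($b = \frac{1}{-167} = - \frac{1}{167} \approx -0.005988$)
$\left(4 + 4\right) 36 \left(-71\right) + b = \left(4 + 4\right) 36 \left(-71\right) - \frac{1}{167} = 8 \cdot 36 \left(-71\right) - \frac{1}{167} = 288 \left(-71\right) - \frac{1}{167} = -20448 - \frac{1}{167} = - \frac{3414817}{167}$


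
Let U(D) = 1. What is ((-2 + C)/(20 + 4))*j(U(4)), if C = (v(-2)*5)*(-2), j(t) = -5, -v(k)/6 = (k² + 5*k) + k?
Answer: 1205/12 ≈ 100.42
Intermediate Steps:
v(k) = -36*k - 6*k² (v(k) = -6*((k² + 5*k) + k) = -6*(k² + 6*k) = -36*k - 6*k²)
C = -480 (C = (-6*(-2)*(6 - 2)*5)*(-2) = (-6*(-2)*4*5)*(-2) = (48*5)*(-2) = 240*(-2) = -480)
((-2 + C)/(20 + 4))*j(U(4)) = ((-2 - 480)/(20 + 4))*(-5) = (-482/24)*(-5) = ((1/24)*(-482))*(-5) = -241/12*(-5) = 1205/12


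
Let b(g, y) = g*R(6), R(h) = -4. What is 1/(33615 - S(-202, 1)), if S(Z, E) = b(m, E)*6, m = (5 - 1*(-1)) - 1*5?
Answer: 1/33639 ≈ 2.9727e-5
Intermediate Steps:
m = 1 (m = (5 + 1) - 5 = 6 - 5 = 1)
b(g, y) = -4*g (b(g, y) = g*(-4) = -4*g)
S(Z, E) = -24 (S(Z, E) = -4*1*6 = -4*6 = -24)
1/(33615 - S(-202, 1)) = 1/(33615 - 1*(-24)) = 1/(33615 + 24) = 1/33639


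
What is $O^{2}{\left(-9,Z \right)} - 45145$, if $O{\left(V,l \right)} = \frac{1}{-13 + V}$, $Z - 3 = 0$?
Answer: $- \frac{21850179}{484} \approx -45145.0$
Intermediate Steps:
$Z = 3$ ($Z = 3 + 0 = 3$)
$O^{2}{\left(-9,Z \right)} - 45145 = \left(\frac{1}{-13 - 9}\right)^{2} - 45145 = \left(\frac{1}{-22}\right)^{2} - 45145 = \left(- \frac{1}{22}\right)^{2} - 45145 = \frac{1}{484} - 45145 = - \frac{21850179}{484}$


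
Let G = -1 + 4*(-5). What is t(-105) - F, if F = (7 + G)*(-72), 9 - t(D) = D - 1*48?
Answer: -846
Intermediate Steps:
t(D) = 57 - D (t(D) = 9 - (D - 1*48) = 9 - (D - 48) = 9 - (-48 + D) = 9 + (48 - D) = 57 - D)
G = -21 (G = -1 - 20 = -21)
F = 1008 (F = (7 - 21)*(-72) = -14*(-72) = 1008)
t(-105) - F = (57 - 1*(-105)) - 1*1008 = (57 + 105) - 1008 = 162 - 1008 = -846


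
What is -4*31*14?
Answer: -1736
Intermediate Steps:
-4*31*14 = -124*14 = -1736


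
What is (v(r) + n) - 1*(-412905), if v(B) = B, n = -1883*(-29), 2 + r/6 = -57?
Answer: 467158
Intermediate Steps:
r = -354 (r = -12 + 6*(-57) = -12 - 342 = -354)
n = 54607
(v(r) + n) - 1*(-412905) = (-354 + 54607) - 1*(-412905) = 54253 + 412905 = 467158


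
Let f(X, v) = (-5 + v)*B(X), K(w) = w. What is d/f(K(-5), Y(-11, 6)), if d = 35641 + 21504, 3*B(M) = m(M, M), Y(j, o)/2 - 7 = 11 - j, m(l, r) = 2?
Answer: 171435/106 ≈ 1617.3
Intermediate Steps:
Y(j, o) = 36 - 2*j (Y(j, o) = 14 + 2*(11 - j) = 14 + (22 - 2*j) = 36 - 2*j)
B(M) = ⅔ (B(M) = (⅓)*2 = ⅔)
f(X, v) = -10/3 + 2*v/3 (f(X, v) = (-5 + v)*(⅔) = -10/3 + 2*v/3)
d = 57145
d/f(K(-5), Y(-11, 6)) = 57145/(-10/3 + 2*(36 - 2*(-11))/3) = 57145/(-10/3 + 2*(36 + 22)/3) = 57145/(-10/3 + (⅔)*58) = 57145/(-10/3 + 116/3) = 57145/(106/3) = 57145*(3/106) = 171435/106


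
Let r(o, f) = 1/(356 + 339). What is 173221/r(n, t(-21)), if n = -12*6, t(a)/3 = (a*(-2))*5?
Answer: 120388595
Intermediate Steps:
t(a) = -30*a (t(a) = 3*((a*(-2))*5) = 3*(-2*a*5) = 3*(-10*a) = -30*a)
n = -72
r(o, f) = 1/695
173221/r(n, t(-21)) = 173221/(1/695) = 173221*695 = 120388595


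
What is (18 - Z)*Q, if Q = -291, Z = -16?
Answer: -9894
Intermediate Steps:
(18 - Z)*Q = (18 - 1*(-16))*(-291) = (18 + 16)*(-291) = 34*(-291) = -9894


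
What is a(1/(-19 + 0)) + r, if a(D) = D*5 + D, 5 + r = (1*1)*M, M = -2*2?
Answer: -177/19 ≈ -9.3158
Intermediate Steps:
M = -4
r = -9 (r = -5 + (1*1)*(-4) = -5 + 1*(-4) = -5 - 4 = -9)
a(D) = 6*D (a(D) = 5*D + D = 6*D)
a(1/(-19 + 0)) + r = 6/(-19 + 0) - 9 = 6/(-19) - 9 = 6*(-1/19) - 9 = -6/19 - 9 = -177/19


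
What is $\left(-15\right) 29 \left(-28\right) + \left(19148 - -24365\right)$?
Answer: $55693$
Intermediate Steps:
$\left(-15\right) 29 \left(-28\right) + \left(19148 - -24365\right) = \left(-435\right) \left(-28\right) + \left(19148 + 24365\right) = 12180 + 43513 = 55693$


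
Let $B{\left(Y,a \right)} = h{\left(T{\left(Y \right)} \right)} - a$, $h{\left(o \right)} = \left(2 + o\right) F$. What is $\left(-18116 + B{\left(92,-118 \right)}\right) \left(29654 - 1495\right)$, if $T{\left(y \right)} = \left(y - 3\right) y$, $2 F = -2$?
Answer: $-737427892$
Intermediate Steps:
$F = -1$ ($F = \frac{1}{2} \left(-2\right) = -1$)
$T{\left(y \right)} = y \left(-3 + y\right)$ ($T{\left(y \right)} = \left(-3 + y\right) y = y \left(-3 + y\right)$)
$h{\left(o \right)} = -2 - o$ ($h{\left(o \right)} = \left(2 + o\right) \left(-1\right) = -2 - o$)
$B{\left(Y,a \right)} = -2 - a - Y \left(-3 + Y\right)$ ($B{\left(Y,a \right)} = \left(-2 - Y \left(-3 + Y\right)\right) - a = -2 - a - Y \left(-3 + Y\right)$)
$\left(-18116 + B{\left(92,-118 \right)}\right) \left(29654 - 1495\right) = \left(-18116 - \left(-116 + 92 \left(-3 + 92\right)\right)\right) \left(29654 - 1495\right) = \left(-18116 - \left(-116 + 8188\right)\right) 28159 = \left(-18116 - 8072\right) 28159 = \left(-26188\right) 28159 = -737427892$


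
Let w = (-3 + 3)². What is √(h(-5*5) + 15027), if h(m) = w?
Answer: √15027 ≈ 122.58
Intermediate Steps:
w = 0 (w = 0² = 0)
h(m) = 0
√(h(-5*5) + 15027) = √(0 + 15027) = √15027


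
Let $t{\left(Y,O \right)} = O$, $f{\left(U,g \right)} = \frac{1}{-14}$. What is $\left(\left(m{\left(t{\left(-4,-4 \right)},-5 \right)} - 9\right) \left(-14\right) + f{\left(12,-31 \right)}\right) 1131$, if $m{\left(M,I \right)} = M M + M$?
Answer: $- \frac{666159}{14} \approx -47583.0$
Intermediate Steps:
$f{\left(U,g \right)} = - \frac{1}{14}$
$m{\left(M,I \right)} = M + M^{2}$ ($m{\left(M,I \right)} = M^{2} + M = M + M^{2}$)
$\left(\left(m{\left(t{\left(-4,-4 \right)},-5 \right)} - 9\right) \left(-14\right) + f{\left(12,-31 \right)}\right) 1131 = \left(\left(- 4 \left(1 - 4\right) - 9\right) \left(-14\right) - \frac{1}{14}\right) 1131 = \left(\left(\left(-4\right) \left(-3\right) - 9\right) \left(-14\right) - \frac{1}{14}\right) 1131 = \left(\left(12 - 9\right) \left(-14\right) - \frac{1}{14}\right) 1131 = \left(3 \left(-14\right) - \frac{1}{14}\right) 1131 = \left(-42 - \frac{1}{14}\right) 1131 = \left(- \frac{589}{14}\right) 1131 = - \frac{666159}{14}$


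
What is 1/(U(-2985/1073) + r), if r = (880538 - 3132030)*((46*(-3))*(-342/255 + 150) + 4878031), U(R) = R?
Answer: -91205/997477947548405897 ≈ -9.1436e-14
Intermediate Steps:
r = -929615980939564/85 (r = -2251492*(-138*(-342*1/255 + 150) + 4878031) = -2251492*(-138*(-114/85 + 150) + 4878031) = -2251492*(-138*12636/85 + 4878031) = -2251492*(-1743768/85 + 4878031) = -2251492*412888867/85 = -929615980939564/85 ≈ -1.0937e+13)
1/(U(-2985/1073) + r) = 1/(-2985/1073 - 929615980939564/85) = 1/(-997477947548405897/91205) = -91205/997477947548405897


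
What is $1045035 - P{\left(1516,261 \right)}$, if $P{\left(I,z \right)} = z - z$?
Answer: $1045035$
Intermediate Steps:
$P{\left(I,z \right)} = 0$
$1045035 - P{\left(1516,261 \right)} = 1045035 - 0 = 1045035 + 0 = 1045035$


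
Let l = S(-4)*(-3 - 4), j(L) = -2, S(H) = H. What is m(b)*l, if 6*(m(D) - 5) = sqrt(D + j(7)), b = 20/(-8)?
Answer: 140 + 7*I*sqrt(2) ≈ 140.0 + 9.8995*I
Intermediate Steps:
b = -5/2 (b = 20*(-1/8) = -5/2 ≈ -2.5000)
m(D) = 5 + sqrt(-2 + D)/6 (m(D) = 5 + sqrt(D - 2)/6 = 5 + sqrt(-2 + D)/6)
l = 28 (l = -4*(-3 - 4) = -4*(-7) = 28)
m(b)*l = (5 + sqrt(-2 - 5/2)/6)*28 = (5 + sqrt(-9/2)/6)*28 = (5 + (3*I*sqrt(2)/2)/6)*28 = (5 + I*sqrt(2)/4)*28 = 140 + 7*I*sqrt(2)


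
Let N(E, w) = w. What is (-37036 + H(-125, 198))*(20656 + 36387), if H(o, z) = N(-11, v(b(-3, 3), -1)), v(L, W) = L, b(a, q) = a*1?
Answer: -2112815677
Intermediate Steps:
b(a, q) = a
H(o, z) = -3
(-37036 + H(-125, 198))*(20656 + 36387) = (-37036 - 3)*(20656 + 36387) = -37039*57043 = -2112815677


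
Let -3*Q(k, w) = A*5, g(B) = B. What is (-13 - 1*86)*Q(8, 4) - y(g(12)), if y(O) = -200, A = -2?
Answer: -130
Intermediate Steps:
Q(k, w) = 10/3 (Q(k, w) = -(-2)*5/3 = -⅓*(-10) = 10/3)
(-13 - 1*86)*Q(8, 4) - y(g(12)) = (-13 - 1*86)*(10/3) - 1*(-200) = (-13 - 86)*(10/3) + 200 = -99*10/3 + 200 = -330 + 200 = -130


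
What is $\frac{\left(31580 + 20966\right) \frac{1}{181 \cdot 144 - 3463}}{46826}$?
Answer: $\frac{2021}{40704401} \approx 4.9651 \cdot 10^{-5}$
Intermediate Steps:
$\frac{\left(31580 + 20966\right) \frac{1}{181 \cdot 144 - 3463}}{46826} = \frac{52546}{26064 - 3463} \cdot \frac{1}{46826} = \frac{52546}{22601} \cdot \frac{1}{46826} = \frac{2021}{40704401}$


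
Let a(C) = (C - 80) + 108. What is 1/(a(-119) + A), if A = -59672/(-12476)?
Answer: -3119/268911 ≈ -0.011599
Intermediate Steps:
a(C) = 28 + C (a(C) = (-80 + C) + 108 = 28 + C)
A = 14918/3119 (A = -59672*(-1/12476) = 14918/3119 ≈ 4.7829)
1/(a(-119) + A) = 1/((28 - 119) + 14918/3119) = 1/(-91 + 14918/3119) = 1/(-268911/3119) = -3119/268911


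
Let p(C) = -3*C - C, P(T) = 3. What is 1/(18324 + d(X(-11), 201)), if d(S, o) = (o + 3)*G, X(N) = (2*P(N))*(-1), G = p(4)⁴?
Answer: 1/13387668 ≈ 7.4696e-8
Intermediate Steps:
p(C) = -4*C
G = 65536 (G = (-4*4)⁴ = (-16)⁴ = 65536)
X(N) = -6 (X(N) = (2*3)*(-1) = 6*(-1) = -6)
d(S, o) = 196608 + 65536*o (d(S, o) = (o + 3)*65536 = (3 + o)*65536 = 196608 + 65536*o)
1/(18324 + d(X(-11), 201)) = 1/(18324 + (196608 + 65536*201)) = 1/(18324 + (196608 + 13172736)) = 1/(18324 + 13369344) = 1/13387668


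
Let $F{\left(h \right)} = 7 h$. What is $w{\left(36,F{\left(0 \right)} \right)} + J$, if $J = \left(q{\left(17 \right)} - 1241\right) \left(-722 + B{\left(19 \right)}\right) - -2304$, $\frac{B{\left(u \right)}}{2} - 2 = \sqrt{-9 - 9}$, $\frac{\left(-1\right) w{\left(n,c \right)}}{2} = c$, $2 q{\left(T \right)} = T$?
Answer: $887239 - 7395 i \sqrt{2} \approx 8.8724 \cdot 10^{5} - 10458.0 i$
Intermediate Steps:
$q{\left(T \right)} = \frac{T}{2}$
$w{\left(n,c \right)} = - 2 c$
$B{\left(u \right)} = 4 + 6 i \sqrt{2}$ ($B{\left(u \right)} = 4 + 2 \sqrt{-9 - 9} = 4 + 2 \sqrt{-18} = 4 + 2 \cdot 3 i \sqrt{2} = 4 + 6 i \sqrt{2}$)
$J = 887239 - 7395 i \sqrt{2}$ ($J = \left(\frac{1}{2} \cdot 17 - 1241\right) \left(-722 + \left(4 + 6 i \sqrt{2}\right)\right) - -2304 = \left(\frac{17}{2} - 1241\right) \left(-718 + 6 i \sqrt{2}\right) + 2304 = - \frac{2465 \left(-718 + 6 i \sqrt{2}\right)}{2} + 2304 = \left(884935 - 7395 i \sqrt{2}\right) + 2304 = 887239 - 7395 i \sqrt{2} \approx 8.8724 \cdot 10^{5} - 10458.0 i$)
$w{\left(36,F{\left(0 \right)} \right)} + J = - 2 \cdot 7 \cdot 0 + \left(887239 - 7395 i \sqrt{2}\right) = \left(-2\right) 0 + \left(887239 - 7395 i \sqrt{2}\right) = 0 + \left(887239 - 7395 i \sqrt{2}\right) = 887239 - 7395 i \sqrt{2}$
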